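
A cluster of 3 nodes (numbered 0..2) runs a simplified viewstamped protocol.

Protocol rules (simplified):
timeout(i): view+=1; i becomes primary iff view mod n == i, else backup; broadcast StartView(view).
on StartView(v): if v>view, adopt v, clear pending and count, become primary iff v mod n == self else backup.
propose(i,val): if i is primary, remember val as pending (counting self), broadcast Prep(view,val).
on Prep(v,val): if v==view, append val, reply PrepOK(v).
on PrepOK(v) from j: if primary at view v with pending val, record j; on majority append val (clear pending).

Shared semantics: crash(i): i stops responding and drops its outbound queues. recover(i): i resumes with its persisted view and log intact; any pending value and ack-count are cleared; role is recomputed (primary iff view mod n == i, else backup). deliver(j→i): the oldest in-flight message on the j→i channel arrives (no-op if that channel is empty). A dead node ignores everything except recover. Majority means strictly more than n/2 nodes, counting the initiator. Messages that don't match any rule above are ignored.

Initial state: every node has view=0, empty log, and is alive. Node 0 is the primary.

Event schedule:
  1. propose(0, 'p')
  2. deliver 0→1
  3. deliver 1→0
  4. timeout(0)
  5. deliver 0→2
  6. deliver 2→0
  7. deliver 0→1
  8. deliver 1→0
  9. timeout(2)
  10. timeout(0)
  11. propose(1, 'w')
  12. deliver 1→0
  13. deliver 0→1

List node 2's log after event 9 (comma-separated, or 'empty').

p

1. propose(0,'p'):  nop
2. deliver 0→1:  <1:back v0 p>
3. deliver 1→0:  <0:prim v0 p>
4. timeout(0):  <0:back v1 p>
5. deliver 0→2:  <2:back v0 p>
6. deliver 2→0:  nop
7. deliver 0→1:  <1:prim v1 p>
8. deliver 1→0:  nop
9. timeout(2):  <2:back v1 p>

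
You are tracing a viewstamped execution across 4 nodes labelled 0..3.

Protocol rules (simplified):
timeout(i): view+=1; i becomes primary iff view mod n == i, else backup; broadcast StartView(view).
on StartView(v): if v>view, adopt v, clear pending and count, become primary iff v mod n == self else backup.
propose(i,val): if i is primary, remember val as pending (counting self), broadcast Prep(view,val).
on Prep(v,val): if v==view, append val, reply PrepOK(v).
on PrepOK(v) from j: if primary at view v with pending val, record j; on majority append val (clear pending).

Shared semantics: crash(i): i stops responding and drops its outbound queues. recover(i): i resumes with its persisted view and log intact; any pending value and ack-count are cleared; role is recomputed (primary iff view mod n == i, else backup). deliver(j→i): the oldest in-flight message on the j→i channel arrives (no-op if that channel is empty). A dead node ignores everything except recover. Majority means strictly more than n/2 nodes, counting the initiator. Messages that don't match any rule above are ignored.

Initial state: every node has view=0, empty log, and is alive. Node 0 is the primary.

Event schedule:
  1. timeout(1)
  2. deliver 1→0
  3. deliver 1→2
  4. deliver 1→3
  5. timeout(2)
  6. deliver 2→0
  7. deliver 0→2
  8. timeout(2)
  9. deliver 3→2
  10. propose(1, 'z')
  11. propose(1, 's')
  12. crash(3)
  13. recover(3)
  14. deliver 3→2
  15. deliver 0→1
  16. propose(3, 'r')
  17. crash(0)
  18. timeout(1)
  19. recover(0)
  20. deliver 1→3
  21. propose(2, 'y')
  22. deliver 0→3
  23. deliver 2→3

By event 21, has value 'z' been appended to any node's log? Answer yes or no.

yes

e1 timeout(1): 1[prim,v=1,-]
e2 deliver 1→0: 0[back,v=1,-]
e3 deliver 1→2: 2[back,v=1,-]
e4 deliver 1→3: 3[back,v=1,-]
e5 timeout(2): 2[prim,v=2,-]
e6 deliver 2→0: 0[back,v=2,-]
e7 deliver 0→2: ·
e8 timeout(2): 2[back,v=3,-]
e9 deliver 3→2: ·
e10 propose(1,'z'): ·
e11 propose(1,'s'): ·
e12 crash(3): 3[✗back,v=1,-]
e13 recover(3): 3[back,v=1,-]
e14 deliver 3→2: ·
e15 deliver 0→1: ·
e16 propose(3,'r'): ·
e17 crash(0): 0[✗back,v=2,-]
e18 timeout(1): 1[back,v=2,-]
e19 recover(0): 0[back,v=2,-]
e20 deliver 1→3: 3[back,v=1,z]
e21 propose(2,'y'): ·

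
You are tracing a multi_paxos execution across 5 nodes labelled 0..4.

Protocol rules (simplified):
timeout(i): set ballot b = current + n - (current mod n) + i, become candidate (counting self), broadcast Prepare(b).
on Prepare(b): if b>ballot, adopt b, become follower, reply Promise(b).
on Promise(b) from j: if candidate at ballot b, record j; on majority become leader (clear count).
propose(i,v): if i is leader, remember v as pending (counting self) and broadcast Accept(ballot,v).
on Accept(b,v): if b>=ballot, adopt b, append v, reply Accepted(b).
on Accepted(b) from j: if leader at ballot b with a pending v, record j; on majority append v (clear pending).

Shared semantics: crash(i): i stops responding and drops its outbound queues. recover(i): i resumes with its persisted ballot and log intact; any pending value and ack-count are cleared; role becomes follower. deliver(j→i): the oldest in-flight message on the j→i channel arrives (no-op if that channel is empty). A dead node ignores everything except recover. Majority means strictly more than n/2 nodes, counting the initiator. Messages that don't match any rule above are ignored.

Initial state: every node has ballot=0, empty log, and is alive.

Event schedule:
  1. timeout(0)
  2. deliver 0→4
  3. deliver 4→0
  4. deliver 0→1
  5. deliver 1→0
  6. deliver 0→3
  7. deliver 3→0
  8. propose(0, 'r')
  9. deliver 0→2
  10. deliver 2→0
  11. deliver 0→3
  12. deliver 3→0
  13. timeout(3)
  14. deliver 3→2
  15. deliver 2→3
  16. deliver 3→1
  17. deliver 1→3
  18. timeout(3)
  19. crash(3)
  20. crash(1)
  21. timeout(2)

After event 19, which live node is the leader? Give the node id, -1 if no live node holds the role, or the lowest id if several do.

0

[1] timeout(0) → N0(cand b5 [-])
[2] deliver 0→4 → N4(foll b5 [-])
[3] deliver 4→0 → ∅
[4] deliver 0→1 → N1(foll b5 [-])
[5] deliver 1→0 → N0(lead b5 [-])
[6] deliver 0→3 → N3(foll b5 [-])
[7] deliver 3→0 → ∅
[8] propose(0,'r') → ∅
[9] deliver 0→2 → N2(foll b5 [-])
[10] deliver 2→0 → ∅
[11] deliver 0→3 → N3(foll b5 [r])
[12] deliver 3→0 → ∅
[13] timeout(3) → N3(cand b13 [r])
[14] deliver 3→2 → N2(foll b13 [-])
[15] deliver 2→3 → ∅
[16] deliver 3→1 → N1(foll b13 [-])
[17] deliver 1→3 → N3(lead b13 [r])
[18] timeout(3) → N3(cand b18 [r])
[19] crash(3) → N3(✗cand b18 [r])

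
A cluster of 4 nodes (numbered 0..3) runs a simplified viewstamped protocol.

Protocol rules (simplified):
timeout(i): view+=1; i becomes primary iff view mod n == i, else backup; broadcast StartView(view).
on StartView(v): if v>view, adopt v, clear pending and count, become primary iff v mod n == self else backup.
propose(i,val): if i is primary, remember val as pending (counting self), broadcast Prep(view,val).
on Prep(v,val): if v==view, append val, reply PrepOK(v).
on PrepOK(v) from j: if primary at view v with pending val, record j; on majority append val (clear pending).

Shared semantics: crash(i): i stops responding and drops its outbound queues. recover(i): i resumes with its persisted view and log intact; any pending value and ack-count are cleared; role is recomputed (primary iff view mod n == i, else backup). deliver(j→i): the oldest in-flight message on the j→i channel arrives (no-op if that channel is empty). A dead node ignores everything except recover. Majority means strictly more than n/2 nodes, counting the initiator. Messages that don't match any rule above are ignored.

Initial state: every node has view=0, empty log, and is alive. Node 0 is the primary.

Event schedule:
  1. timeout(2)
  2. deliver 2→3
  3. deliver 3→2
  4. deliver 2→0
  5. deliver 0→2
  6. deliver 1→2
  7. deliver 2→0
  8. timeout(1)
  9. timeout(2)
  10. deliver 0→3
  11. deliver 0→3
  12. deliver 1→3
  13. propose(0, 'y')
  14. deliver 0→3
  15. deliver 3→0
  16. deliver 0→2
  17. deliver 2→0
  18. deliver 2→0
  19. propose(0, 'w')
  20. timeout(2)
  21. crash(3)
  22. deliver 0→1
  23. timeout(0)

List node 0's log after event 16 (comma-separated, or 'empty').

step 1 timeout(2): 2={back,v=1,log=-}
step 2 deliver 2→3: 3={back,v=1,log=-}
step 3 deliver 3→2: —
step 4 deliver 2→0: 0={back,v=1,log=-}
step 5 deliver 0→2: —
step 6 deliver 1→2: —
step 7 deliver 2→0: —
step 8 timeout(1): 1={prim,v=1,log=-}
step 9 timeout(2): 2={prim,v=2,log=-}
step 10 deliver 0→3: —
step 11 deliver 0→3: —
step 12 deliver 1→3: —
step 13 propose(0,'y'): —
step 14 deliver 0→3: —
step 15 deliver 3→0: —
step 16 deliver 0→2: —

empty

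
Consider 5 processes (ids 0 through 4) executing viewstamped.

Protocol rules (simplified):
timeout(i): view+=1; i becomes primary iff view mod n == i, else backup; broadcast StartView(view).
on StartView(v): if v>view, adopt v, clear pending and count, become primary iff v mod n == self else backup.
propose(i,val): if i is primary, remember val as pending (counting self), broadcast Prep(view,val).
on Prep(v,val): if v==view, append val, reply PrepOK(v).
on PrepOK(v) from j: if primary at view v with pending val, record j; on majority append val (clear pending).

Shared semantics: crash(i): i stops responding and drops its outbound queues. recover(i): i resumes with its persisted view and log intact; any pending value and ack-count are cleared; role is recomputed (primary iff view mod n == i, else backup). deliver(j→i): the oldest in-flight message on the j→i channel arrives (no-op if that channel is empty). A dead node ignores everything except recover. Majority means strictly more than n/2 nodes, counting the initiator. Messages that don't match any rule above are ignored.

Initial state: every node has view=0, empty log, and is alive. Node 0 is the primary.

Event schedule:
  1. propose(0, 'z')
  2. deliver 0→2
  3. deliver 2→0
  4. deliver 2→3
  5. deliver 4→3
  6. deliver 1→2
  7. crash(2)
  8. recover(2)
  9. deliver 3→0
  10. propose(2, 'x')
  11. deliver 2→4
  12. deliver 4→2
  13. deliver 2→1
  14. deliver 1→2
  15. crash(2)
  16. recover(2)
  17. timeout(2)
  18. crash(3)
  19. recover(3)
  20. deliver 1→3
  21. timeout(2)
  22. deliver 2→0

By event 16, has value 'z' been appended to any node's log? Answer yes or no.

[1] propose(0,'z') → ∅
[2] deliver 0→2 → N2(back v0 [z])
[3] deliver 2→0 → ∅
[4] deliver 2→3 → ∅
[5] deliver 4→3 → ∅
[6] deliver 1→2 → ∅
[7] crash(2) → N2(✗back v0 [z])
[8] recover(2) → N2(back v0 [z])
[9] deliver 3→0 → ∅
[10] propose(2,'x') → ∅
[11] deliver 2→4 → ∅
[12] deliver 4→2 → ∅
[13] deliver 2→1 → ∅
[14] deliver 1→2 → ∅
[15] crash(2) → N2(✗back v0 [z])
[16] recover(2) → N2(back v0 [z])

yes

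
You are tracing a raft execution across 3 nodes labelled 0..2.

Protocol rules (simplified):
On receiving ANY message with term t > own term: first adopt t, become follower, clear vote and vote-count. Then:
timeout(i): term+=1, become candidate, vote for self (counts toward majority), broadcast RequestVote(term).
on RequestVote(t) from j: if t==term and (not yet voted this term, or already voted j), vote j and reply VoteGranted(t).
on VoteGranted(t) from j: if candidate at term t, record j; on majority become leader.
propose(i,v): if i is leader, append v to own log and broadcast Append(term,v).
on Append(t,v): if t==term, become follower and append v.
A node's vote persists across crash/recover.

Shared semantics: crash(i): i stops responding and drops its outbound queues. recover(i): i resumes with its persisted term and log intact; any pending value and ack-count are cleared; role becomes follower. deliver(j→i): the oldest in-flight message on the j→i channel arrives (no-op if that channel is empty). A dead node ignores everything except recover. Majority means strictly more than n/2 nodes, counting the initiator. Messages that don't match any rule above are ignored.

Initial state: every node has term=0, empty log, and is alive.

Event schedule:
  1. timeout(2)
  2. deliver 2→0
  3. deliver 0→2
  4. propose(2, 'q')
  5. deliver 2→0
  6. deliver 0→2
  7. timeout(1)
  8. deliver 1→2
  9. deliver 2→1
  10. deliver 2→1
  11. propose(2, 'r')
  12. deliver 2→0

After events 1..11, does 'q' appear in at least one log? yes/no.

yes

step 1 timeout(2): 2={cand,t=1,log=-}
step 2 deliver 2→0: 0={foll,t=1,log=-}
step 3 deliver 0→2: 2={lead,t=1,log=-}
step 4 propose(2,'q'): 2={lead,t=1,log=q}
step 5 deliver 2→0: 0={foll,t=1,log=q}
step 6 deliver 0→2: —
step 7 timeout(1): 1={cand,t=1,log=-}
step 8 deliver 1→2: —
step 9 deliver 2→1: —
step 10 deliver 2→1: 1={foll,t=1,log=q}
step 11 propose(2,'r'): 2={lead,t=1,log=q,r}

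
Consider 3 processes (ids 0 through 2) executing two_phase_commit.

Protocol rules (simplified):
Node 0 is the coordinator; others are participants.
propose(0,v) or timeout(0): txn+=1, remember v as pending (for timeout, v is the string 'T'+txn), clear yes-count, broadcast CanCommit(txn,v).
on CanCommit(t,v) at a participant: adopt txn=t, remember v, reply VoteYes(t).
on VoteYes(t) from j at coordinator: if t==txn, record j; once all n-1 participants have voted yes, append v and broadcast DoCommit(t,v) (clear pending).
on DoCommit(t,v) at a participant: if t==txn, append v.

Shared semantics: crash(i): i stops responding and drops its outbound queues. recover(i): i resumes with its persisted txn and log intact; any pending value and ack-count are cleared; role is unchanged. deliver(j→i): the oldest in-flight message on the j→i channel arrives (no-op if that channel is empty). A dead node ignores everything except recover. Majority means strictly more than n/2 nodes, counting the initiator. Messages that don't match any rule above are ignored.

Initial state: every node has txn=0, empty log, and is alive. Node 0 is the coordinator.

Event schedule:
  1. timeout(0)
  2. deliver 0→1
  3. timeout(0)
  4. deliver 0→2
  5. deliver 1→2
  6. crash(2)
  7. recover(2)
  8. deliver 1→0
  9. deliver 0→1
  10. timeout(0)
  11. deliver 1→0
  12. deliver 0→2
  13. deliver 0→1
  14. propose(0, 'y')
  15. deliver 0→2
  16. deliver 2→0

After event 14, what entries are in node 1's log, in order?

empty

after 1 — timeout(0): n0:coor/t1/[-]
after 2 — deliver 0→1: n1:part/t1/[-]
after 3 — timeout(0): n0:coor/t2/[-]
after 4 — deliver 0→2: n2:part/t1/[-]
after 5 — deliver 1→2: ·
after 6 — crash(2): n2:✗part/t1/[-]
after 7 — recover(2): n2:part/t1/[-]
after 8 — deliver 1→0: ·
after 9 — deliver 0→1: n1:part/t2/[-]
after 10 — timeout(0): n0:coor/t3/[-]
after 11 — deliver 1→0: ·
after 12 — deliver 0→2: n2:part/t2/[-]
after 13 — deliver 0→1: n1:part/t3/[-]
after 14 — propose(0,'y'): n0:coor/t4/[-]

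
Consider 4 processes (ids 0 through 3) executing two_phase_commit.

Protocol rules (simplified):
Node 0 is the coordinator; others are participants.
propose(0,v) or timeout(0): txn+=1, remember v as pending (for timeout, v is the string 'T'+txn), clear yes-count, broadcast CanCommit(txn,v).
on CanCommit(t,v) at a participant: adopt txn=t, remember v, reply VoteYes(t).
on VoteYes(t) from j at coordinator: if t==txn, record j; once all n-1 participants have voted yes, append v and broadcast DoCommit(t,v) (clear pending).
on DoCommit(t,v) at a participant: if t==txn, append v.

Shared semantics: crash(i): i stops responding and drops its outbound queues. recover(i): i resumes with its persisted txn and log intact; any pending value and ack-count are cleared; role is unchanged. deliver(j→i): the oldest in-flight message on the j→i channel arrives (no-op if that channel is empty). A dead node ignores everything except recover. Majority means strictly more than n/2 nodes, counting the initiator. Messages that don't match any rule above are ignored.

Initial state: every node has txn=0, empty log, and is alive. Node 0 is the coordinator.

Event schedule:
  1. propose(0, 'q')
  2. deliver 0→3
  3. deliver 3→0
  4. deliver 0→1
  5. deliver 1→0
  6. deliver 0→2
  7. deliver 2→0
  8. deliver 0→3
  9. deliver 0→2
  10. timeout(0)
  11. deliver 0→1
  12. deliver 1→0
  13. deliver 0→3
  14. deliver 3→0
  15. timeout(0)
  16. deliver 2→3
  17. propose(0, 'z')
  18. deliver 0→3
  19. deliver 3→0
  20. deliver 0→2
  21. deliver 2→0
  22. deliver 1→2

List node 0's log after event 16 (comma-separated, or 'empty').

q

e1 propose(0,'q'): 0[coor,t=1,-]
e2 deliver 0→3: 3[part,t=1,-]
e3 deliver 3→0: ·
e4 deliver 0→1: 1[part,t=1,-]
e5 deliver 1→0: ·
e6 deliver 0→2: 2[part,t=1,-]
e7 deliver 2→0: 0[coor,t=1,q]
e8 deliver 0→3: 3[part,t=1,q]
e9 deliver 0→2: 2[part,t=1,q]
e10 timeout(0): 0[coor,t=2,q]
e11 deliver 0→1: 1[part,t=1,q]
e12 deliver 1→0: ·
e13 deliver 0→3: 3[part,t=2,q]
e14 deliver 3→0: ·
e15 timeout(0): 0[coor,t=3,q]
e16 deliver 2→3: ·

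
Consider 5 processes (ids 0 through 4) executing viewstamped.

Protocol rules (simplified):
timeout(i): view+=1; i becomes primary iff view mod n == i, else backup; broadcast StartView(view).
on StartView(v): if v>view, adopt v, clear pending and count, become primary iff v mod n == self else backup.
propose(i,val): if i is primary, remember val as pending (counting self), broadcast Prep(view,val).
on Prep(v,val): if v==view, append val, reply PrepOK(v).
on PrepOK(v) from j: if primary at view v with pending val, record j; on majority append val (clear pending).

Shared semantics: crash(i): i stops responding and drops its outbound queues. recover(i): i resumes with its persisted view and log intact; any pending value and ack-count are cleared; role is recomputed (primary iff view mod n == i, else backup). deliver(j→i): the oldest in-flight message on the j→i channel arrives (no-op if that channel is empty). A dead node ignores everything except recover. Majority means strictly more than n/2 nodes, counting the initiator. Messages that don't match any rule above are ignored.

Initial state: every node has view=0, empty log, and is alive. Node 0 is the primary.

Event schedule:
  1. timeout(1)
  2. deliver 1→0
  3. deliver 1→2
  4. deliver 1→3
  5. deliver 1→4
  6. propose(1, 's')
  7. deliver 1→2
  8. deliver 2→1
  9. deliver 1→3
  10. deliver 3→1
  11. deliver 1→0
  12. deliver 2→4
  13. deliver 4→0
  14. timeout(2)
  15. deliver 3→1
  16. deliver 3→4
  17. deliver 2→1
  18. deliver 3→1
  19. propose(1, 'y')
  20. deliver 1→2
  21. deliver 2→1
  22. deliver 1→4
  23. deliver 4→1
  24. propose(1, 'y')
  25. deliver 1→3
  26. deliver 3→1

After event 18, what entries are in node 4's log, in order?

after 1 — timeout(1): n1:prim/v1/[-]
after 2 — deliver 1→0: n0:back/v1/[-]
after 3 — deliver 1→2: n2:back/v1/[-]
after 4 — deliver 1→3: n3:back/v1/[-]
after 5 — deliver 1→4: n4:back/v1/[-]
after 6 — propose(1,'s'): ·
after 7 — deliver 1→2: n2:back/v1/[s]
after 8 — deliver 2→1: ·
after 9 — deliver 1→3: n3:back/v1/[s]
after 10 — deliver 3→1: n1:prim/v1/[s]
after 11 — deliver 1→0: n0:back/v1/[s]
after 12 — deliver 2→4: ·
after 13 — deliver 4→0: ·
after 14 — timeout(2): n2:prim/v2/[s]
after 15 — deliver 3→1: ·
after 16 — deliver 3→4: ·
after 17 — deliver 2→1: n1:back/v2/[s]
after 18 — deliver 3→1: ·

empty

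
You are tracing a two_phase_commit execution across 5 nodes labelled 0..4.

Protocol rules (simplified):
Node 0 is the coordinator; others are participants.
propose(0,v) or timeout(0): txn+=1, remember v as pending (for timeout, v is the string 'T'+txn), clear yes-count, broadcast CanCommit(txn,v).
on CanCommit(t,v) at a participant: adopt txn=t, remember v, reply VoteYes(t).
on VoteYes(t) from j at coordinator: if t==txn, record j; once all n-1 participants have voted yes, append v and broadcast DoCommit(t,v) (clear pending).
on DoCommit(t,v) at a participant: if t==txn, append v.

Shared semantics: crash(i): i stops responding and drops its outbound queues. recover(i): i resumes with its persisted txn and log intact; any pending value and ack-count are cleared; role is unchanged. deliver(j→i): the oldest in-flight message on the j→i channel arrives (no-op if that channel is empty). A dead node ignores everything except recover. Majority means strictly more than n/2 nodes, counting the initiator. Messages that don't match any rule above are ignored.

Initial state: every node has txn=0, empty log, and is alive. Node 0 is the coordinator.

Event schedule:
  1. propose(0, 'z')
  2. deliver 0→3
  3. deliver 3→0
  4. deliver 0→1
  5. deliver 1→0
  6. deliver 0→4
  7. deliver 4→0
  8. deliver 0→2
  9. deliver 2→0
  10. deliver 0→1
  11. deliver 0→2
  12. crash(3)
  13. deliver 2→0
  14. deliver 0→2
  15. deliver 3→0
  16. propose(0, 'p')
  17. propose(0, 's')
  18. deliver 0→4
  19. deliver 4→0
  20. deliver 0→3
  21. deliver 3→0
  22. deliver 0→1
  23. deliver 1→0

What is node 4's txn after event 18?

1

e1 propose(0,'z'): 0[coor,t=1,-]
e2 deliver 0→3: 3[part,t=1,-]
e3 deliver 3→0: ·
e4 deliver 0→1: 1[part,t=1,-]
e5 deliver 1→0: ·
e6 deliver 0→4: 4[part,t=1,-]
e7 deliver 4→0: ·
e8 deliver 0→2: 2[part,t=1,-]
e9 deliver 2→0: 0[coor,t=1,z]
e10 deliver 0→1: 1[part,t=1,z]
e11 deliver 0→2: 2[part,t=1,z]
e12 crash(3): 3[✗part,t=1,-]
e13 deliver 2→0: ·
e14 deliver 0→2: ·
e15 deliver 3→0: ·
e16 propose(0,'p'): 0[coor,t=2,z]
e17 propose(0,'s'): 0[coor,t=3,z]
e18 deliver 0→4: 4[part,t=1,z]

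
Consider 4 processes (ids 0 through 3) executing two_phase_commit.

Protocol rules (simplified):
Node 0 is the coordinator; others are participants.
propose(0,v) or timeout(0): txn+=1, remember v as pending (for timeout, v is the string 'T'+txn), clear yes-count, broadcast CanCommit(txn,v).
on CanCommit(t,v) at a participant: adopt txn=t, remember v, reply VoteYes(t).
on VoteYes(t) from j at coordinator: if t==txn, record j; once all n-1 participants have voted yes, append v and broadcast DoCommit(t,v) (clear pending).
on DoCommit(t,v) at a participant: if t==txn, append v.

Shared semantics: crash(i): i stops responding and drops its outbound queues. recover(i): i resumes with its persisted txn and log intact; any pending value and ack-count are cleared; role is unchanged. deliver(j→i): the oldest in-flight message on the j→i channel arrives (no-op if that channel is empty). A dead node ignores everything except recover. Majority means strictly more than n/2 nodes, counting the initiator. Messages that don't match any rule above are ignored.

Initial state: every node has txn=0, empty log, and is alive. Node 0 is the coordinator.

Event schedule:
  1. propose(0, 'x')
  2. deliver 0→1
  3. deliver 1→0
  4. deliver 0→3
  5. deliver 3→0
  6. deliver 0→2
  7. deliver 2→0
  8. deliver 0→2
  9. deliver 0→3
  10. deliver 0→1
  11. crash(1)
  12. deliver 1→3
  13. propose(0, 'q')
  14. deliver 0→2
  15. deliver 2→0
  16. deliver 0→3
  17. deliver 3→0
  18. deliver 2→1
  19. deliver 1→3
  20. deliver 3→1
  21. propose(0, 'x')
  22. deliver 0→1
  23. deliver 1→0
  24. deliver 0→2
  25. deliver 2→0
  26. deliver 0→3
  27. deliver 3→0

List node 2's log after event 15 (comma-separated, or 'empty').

x

e1 propose(0,'x'): 0[coor,t=1,-]
e2 deliver 0→1: 1[part,t=1,-]
e3 deliver 1→0: ·
e4 deliver 0→3: 3[part,t=1,-]
e5 deliver 3→0: ·
e6 deliver 0→2: 2[part,t=1,-]
e7 deliver 2→0: 0[coor,t=1,x]
e8 deliver 0→2: 2[part,t=1,x]
e9 deliver 0→3: 3[part,t=1,x]
e10 deliver 0→1: 1[part,t=1,x]
e11 crash(1): 1[✗part,t=1,x]
e12 deliver 1→3: ·
e13 propose(0,'q'): 0[coor,t=2,x]
e14 deliver 0→2: 2[part,t=2,x]
e15 deliver 2→0: ·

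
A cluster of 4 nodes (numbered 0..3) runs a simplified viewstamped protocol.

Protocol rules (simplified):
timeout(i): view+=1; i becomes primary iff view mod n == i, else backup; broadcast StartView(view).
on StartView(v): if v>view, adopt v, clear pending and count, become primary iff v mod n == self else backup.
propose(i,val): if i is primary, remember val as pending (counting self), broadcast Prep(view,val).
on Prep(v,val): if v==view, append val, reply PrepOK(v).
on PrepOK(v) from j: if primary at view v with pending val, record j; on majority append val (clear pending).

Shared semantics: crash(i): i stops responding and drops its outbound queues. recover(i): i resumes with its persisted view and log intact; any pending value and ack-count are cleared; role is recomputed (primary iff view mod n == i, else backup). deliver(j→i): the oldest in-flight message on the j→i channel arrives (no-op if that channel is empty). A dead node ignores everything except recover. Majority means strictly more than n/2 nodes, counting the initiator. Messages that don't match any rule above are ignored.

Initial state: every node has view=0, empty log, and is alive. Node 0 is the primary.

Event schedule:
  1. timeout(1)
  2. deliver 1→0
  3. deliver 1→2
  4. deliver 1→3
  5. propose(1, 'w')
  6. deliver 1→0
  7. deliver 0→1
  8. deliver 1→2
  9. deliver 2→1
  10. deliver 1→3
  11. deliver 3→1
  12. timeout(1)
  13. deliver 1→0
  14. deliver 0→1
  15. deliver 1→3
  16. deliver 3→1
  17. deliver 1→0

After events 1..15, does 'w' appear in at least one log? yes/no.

[1] timeout(1) → N1(prim v1 [-])
[2] deliver 1→0 → N0(back v1 [-])
[3] deliver 1→2 → N2(back v1 [-])
[4] deliver 1→3 → N3(back v1 [-])
[5] propose(1,'w') → ∅
[6] deliver 1→0 → N0(back v1 [w])
[7] deliver 0→1 → ∅
[8] deliver 1→2 → N2(back v1 [w])
[9] deliver 2→1 → N1(prim v1 [w])
[10] deliver 1→3 → N3(back v1 [w])
[11] deliver 3→1 → ∅
[12] timeout(1) → N1(back v2 [w])
[13] deliver 1→0 → N0(back v2 [w])
[14] deliver 0→1 → ∅
[15] deliver 1→3 → N3(back v2 [w])

yes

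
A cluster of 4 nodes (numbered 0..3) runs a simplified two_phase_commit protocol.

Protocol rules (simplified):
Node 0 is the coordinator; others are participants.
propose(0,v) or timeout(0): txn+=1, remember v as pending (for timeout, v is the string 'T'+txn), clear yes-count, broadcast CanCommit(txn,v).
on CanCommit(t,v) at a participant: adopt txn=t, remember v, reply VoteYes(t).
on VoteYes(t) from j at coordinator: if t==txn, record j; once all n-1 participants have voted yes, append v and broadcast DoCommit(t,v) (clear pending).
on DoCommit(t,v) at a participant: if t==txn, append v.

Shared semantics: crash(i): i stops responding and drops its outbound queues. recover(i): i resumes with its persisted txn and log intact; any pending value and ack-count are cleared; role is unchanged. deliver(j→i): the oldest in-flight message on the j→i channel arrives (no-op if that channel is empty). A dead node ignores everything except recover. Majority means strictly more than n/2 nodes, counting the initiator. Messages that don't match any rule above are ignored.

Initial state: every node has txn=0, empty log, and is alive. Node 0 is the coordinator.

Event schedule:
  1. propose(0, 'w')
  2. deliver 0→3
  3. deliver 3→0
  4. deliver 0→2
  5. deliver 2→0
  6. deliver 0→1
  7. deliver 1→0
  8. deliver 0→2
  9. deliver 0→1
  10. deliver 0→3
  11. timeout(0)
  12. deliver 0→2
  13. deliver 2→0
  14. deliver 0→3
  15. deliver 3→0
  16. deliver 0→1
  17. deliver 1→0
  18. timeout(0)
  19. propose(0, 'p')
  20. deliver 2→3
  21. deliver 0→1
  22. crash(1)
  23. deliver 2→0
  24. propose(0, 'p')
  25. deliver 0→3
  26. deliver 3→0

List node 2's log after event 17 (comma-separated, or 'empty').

w

1. propose(0,'w'):  <0:coor t1 ->
2. deliver 0→3:  <3:part t1 ->
3. deliver 3→0:  nop
4. deliver 0→2:  <2:part t1 ->
5. deliver 2→0:  nop
6. deliver 0→1:  <1:part t1 ->
7. deliver 1→0:  <0:coor t1 w>
8. deliver 0→2:  <2:part t1 w>
9. deliver 0→1:  <1:part t1 w>
10. deliver 0→3:  <3:part t1 w>
11. timeout(0):  <0:coor t2 w>
12. deliver 0→2:  <2:part t2 w>
13. deliver 2→0:  nop
14. deliver 0→3:  <3:part t2 w>
15. deliver 3→0:  nop
16. deliver 0→1:  <1:part t2 w>
17. deliver 1→0:  <0:coor t2 w,T2>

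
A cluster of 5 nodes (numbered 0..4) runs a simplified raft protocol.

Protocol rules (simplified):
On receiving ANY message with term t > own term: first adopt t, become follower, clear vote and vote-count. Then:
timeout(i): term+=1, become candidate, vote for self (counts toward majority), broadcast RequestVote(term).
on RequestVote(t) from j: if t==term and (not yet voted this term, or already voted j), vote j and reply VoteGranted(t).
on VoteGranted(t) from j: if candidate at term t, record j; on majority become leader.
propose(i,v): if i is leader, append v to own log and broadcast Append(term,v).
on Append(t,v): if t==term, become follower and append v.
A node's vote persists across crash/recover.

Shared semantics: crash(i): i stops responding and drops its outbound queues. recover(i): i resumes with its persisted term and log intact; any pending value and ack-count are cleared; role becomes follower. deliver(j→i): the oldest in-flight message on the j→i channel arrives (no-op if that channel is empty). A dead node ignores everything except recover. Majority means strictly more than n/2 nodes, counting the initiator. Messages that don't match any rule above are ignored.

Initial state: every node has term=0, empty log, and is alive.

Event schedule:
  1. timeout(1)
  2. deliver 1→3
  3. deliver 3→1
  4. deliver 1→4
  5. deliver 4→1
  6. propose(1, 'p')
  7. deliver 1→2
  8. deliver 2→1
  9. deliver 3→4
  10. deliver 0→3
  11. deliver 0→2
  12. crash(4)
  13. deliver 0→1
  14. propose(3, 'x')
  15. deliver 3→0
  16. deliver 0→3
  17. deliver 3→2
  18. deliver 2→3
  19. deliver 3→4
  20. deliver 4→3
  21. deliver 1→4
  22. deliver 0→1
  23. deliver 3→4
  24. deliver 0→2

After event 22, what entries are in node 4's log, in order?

after 1 — timeout(1): n1:cand/t1/[-]
after 2 — deliver 1→3: n3:foll/t1/[-]
after 3 — deliver 3→1: ·
after 4 — deliver 1→4: n4:foll/t1/[-]
after 5 — deliver 4→1: n1:lead/t1/[-]
after 6 — propose(1,'p'): n1:lead/t1/[p]
after 7 — deliver 1→2: n2:foll/t1/[-]
after 8 — deliver 2→1: ·
after 9 — deliver 3→4: ·
after 10 — deliver 0→3: ·
after 11 — deliver 0→2: ·
after 12 — crash(4): n4:✗foll/t1/[-]
after 13 — deliver 0→1: ·
after 14 — propose(3,'x'): ·
after 15 — deliver 3→0: ·
after 16 — deliver 0→3: ·
after 17 — deliver 3→2: ·
after 18 — deliver 2→3: ·
after 19 — deliver 3→4: ·
after 20 — deliver 4→3: ·
after 21 — deliver 1→4: ·
after 22 — deliver 0→1: ·

empty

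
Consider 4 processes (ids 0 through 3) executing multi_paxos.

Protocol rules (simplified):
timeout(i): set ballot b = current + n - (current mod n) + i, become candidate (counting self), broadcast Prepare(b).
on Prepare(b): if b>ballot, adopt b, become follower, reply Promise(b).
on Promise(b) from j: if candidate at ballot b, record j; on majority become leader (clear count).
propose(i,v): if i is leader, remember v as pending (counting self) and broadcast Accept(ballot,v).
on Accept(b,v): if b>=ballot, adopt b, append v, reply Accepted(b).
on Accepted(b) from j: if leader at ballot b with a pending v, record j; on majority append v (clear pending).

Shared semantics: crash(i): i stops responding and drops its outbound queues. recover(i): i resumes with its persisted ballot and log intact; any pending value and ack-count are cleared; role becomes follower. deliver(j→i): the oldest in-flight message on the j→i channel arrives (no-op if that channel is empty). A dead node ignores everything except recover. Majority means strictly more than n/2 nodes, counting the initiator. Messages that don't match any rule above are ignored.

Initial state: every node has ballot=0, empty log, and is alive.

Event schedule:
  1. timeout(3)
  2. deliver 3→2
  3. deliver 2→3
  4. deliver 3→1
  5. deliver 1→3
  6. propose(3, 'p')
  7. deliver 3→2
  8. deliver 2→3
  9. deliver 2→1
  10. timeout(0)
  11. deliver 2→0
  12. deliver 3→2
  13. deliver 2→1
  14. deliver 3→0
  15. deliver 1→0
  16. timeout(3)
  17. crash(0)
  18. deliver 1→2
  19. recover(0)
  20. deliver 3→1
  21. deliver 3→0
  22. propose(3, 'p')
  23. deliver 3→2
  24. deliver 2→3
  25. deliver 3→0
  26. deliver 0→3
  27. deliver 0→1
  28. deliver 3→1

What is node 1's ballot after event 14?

7

e1 timeout(3): 3[cand,b=7,-]
e2 deliver 3→2: 2[foll,b=7,-]
e3 deliver 2→3: ·
e4 deliver 3→1: 1[foll,b=7,-]
e5 deliver 1→3: 3[lead,b=7,-]
e6 propose(3,'p'): ·
e7 deliver 3→2: 2[foll,b=7,p]
e8 deliver 2→3: ·
e9 deliver 2→1: ·
e10 timeout(0): 0[cand,b=4,-]
e11 deliver 2→0: ·
e12 deliver 3→2: ·
e13 deliver 2→1: ·
e14 deliver 3→0: 0[foll,b=7,-]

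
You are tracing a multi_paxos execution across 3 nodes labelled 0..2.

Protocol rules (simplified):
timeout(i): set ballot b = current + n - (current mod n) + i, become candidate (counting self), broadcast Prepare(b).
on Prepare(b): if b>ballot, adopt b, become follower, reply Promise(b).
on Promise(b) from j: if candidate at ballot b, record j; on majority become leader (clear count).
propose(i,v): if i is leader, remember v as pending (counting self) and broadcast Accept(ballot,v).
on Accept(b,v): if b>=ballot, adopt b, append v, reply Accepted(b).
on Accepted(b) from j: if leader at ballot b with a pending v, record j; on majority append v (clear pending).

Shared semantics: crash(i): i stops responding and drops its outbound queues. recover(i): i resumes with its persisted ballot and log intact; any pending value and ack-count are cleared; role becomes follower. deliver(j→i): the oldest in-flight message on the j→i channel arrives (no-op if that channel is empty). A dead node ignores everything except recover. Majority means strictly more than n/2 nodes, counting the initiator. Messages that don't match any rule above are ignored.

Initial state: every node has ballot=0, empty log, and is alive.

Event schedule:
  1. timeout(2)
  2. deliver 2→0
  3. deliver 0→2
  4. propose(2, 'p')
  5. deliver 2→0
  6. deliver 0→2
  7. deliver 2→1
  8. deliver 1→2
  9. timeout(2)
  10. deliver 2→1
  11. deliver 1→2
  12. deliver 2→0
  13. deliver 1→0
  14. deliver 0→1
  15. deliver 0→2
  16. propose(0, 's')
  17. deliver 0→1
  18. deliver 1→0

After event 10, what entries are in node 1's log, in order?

e1 timeout(2): 2[cand,b=5,-]
e2 deliver 2→0: 0[foll,b=5,-]
e3 deliver 0→2: 2[lead,b=5,-]
e4 propose(2,'p'): ·
e5 deliver 2→0: 0[foll,b=5,p]
e6 deliver 0→2: 2[lead,b=5,p]
e7 deliver 2→1: 1[foll,b=5,-]
e8 deliver 1→2: ·
e9 timeout(2): 2[cand,b=8,p]
e10 deliver 2→1: 1[foll,b=5,p]

p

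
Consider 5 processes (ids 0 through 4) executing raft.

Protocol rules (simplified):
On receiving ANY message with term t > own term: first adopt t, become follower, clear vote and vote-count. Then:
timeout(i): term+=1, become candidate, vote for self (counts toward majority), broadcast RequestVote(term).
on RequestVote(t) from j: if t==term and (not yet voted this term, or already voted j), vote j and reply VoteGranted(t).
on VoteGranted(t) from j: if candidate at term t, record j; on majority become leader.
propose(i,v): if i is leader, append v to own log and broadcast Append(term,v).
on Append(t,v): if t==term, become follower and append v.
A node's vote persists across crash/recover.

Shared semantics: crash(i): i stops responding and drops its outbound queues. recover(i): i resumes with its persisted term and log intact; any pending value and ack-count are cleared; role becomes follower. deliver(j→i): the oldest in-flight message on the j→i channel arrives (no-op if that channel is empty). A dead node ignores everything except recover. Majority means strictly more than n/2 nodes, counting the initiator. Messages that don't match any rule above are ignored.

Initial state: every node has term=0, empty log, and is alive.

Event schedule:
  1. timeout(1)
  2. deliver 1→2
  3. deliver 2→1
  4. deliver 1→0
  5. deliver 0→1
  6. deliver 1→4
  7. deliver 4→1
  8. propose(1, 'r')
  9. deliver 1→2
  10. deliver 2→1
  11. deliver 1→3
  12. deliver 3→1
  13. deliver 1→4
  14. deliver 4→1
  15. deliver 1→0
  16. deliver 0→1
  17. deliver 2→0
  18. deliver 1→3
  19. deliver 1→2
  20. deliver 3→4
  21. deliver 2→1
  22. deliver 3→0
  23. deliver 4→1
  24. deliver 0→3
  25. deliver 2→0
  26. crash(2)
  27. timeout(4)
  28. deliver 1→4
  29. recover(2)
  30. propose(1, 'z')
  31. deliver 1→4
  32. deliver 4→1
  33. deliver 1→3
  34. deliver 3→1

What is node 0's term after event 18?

[1] timeout(1) → N1(cand t1 [-])
[2] deliver 1→2 → N2(foll t1 [-])
[3] deliver 2→1 → ∅
[4] deliver 1→0 → N0(foll t1 [-])
[5] deliver 0→1 → N1(lead t1 [-])
[6] deliver 1→4 → N4(foll t1 [-])
[7] deliver 4→1 → ∅
[8] propose(1,'r') → N1(lead t1 [r])
[9] deliver 1→2 → N2(foll t1 [r])
[10] deliver 2→1 → ∅
[11] deliver 1→3 → N3(foll t1 [-])
[12] deliver 3→1 → ∅
[13] deliver 1→4 → N4(foll t1 [r])
[14] deliver 4→1 → ∅
[15] deliver 1→0 → N0(foll t1 [r])
[16] deliver 0→1 → ∅
[17] deliver 2→0 → ∅
[18] deliver 1→3 → N3(foll t1 [r])

1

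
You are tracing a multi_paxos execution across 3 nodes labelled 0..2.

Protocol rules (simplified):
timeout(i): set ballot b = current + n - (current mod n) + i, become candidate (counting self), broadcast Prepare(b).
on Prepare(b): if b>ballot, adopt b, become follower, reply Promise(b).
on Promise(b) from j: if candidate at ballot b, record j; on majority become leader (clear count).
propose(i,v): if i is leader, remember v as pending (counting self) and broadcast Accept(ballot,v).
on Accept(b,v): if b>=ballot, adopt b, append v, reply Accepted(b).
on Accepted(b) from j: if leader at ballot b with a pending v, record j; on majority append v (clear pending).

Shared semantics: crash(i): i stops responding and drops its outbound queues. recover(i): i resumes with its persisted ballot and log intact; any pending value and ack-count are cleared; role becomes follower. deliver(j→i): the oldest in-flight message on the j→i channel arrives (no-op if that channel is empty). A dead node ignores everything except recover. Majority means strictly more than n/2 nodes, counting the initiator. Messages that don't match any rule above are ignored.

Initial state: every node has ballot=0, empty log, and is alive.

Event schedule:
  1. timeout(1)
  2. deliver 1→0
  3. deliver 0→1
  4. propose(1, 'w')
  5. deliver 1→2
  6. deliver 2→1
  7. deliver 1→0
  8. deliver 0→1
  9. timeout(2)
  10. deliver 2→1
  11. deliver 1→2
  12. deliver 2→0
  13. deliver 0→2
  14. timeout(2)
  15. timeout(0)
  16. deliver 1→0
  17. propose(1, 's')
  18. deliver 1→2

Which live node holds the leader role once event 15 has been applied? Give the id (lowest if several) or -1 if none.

-1

[1] timeout(1) → N1(cand b4 [-])
[2] deliver 1→0 → N0(foll b4 [-])
[3] deliver 0→1 → N1(lead b4 [-])
[4] propose(1,'w') → ∅
[5] deliver 1→2 → N2(foll b4 [-])
[6] deliver 2→1 → ∅
[7] deliver 1→0 → N0(foll b4 [w])
[8] deliver 0→1 → N1(lead b4 [w])
[9] timeout(2) → N2(cand b8 [-])
[10] deliver 2→1 → N1(foll b8 [w])
[11] deliver 1→2 → ∅
[12] deliver 2→0 → N0(foll b8 [w])
[13] deliver 0→2 → N2(lead b8 [-])
[14] timeout(2) → N2(cand b11 [-])
[15] timeout(0) → N0(cand b9 [w])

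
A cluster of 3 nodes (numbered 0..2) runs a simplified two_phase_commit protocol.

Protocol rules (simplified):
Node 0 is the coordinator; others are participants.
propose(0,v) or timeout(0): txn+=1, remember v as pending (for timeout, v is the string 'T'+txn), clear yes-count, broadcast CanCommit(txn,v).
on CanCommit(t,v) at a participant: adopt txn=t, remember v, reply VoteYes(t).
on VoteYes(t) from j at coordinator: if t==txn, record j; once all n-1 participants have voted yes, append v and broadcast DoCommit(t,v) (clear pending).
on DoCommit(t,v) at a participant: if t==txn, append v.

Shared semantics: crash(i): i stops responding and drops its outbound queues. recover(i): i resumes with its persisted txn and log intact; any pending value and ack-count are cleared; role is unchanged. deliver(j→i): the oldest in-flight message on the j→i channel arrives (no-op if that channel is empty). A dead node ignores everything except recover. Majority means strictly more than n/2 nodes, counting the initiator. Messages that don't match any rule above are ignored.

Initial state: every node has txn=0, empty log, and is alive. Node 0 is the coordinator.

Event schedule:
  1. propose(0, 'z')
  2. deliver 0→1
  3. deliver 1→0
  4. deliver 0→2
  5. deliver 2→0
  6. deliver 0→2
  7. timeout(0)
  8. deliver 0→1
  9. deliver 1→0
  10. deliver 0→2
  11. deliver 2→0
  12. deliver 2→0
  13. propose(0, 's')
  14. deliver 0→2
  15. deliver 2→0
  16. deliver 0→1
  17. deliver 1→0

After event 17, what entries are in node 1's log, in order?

z

step 1 propose(0,'z'): 0={coor,t=1,log=-}
step 2 deliver 0→1: 1={part,t=1,log=-}
step 3 deliver 1→0: —
step 4 deliver 0→2: 2={part,t=1,log=-}
step 5 deliver 2→0: 0={coor,t=1,log=z}
step 6 deliver 0→2: 2={part,t=1,log=z}
step 7 timeout(0): 0={coor,t=2,log=z}
step 8 deliver 0→1: 1={part,t=1,log=z}
step 9 deliver 1→0: —
step 10 deliver 0→2: 2={part,t=2,log=z}
step 11 deliver 2→0: —
step 12 deliver 2→0: —
step 13 propose(0,'s'): 0={coor,t=3,log=z}
step 14 deliver 0→2: 2={part,t=3,log=z}
step 15 deliver 2→0: —
step 16 deliver 0→1: 1={part,t=2,log=z}
step 17 deliver 1→0: —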